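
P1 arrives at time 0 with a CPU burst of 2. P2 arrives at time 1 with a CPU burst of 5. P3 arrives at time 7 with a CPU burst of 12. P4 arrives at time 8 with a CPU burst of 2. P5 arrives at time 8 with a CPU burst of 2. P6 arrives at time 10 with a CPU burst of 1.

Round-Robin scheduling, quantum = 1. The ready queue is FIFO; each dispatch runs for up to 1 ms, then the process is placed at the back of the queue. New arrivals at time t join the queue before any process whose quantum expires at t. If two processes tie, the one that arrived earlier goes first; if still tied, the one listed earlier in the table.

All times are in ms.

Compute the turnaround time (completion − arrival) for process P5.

6

Timeline: | P1 0-1 | P2 1-2 | P1 2-3 | P2 3-7 | P3 7-8 | P4 8-9 | P5 9-10 | P3 10-11 | P4 11-12 | P6 12-13 | P5 13-14 | P3 14-24 |
Completion: P1=3  P2=7  P3=24  P4=12  P5=14  P6=13
Turnaround(P5) = completion − arrival = 14 − 8 = 6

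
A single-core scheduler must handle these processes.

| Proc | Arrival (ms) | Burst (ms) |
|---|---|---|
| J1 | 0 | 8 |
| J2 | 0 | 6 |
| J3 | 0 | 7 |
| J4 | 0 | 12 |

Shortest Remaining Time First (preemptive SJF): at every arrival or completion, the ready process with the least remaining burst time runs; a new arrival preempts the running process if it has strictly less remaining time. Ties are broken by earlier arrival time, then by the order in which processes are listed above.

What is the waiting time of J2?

0

Timeline: | J2 0-6 | J3 6-13 | J1 13-21 | J4 21-33 |
Completion: J1=21  J2=6  J3=13  J4=33
Waiting(J2) = turnaround − burst = 6 − 6 = 0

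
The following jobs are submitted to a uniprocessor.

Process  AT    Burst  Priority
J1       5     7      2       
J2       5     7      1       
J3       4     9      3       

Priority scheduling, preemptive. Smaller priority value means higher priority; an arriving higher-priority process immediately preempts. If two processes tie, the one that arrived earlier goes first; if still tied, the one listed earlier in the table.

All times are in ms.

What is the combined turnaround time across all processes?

Schedule: | idle 0-4 | J3 4-5 | J2 5-12 | J1 12-19 | J3 19-27 |
Completion: J1=19  J2=12  J3=27
Turnaround (C−A): J1=14  J2=7  J3=23
Turnaround = completion − arrival: J1=14, J2=7, J3=23
Total turnaround = 14 + 7 + 23 = 44

44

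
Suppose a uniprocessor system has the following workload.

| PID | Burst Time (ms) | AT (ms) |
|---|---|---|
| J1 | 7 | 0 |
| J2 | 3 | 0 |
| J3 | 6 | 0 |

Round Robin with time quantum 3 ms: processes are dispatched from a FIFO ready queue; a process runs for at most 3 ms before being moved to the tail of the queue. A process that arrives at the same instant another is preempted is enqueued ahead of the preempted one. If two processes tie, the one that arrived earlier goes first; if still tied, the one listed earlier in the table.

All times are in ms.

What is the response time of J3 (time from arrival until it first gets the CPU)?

6

Schedule: | J1 0-3 | J2 3-6 | J3 6-9 | J1 9-12 | J3 12-15 | J1 15-16 |
Completion: J1=16  J2=6  J3=15
Turnaround (C−A): J1=16  J2=6  J3=15
Response(J3) = first start − arrival = 6 − 0 = 6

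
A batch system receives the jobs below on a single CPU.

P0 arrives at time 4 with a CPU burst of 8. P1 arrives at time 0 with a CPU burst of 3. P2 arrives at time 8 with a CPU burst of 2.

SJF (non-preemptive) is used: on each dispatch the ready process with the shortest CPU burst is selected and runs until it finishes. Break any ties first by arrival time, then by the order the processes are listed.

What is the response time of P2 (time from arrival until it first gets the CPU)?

Timeline: | P1 0-3 | idle 3-4 | P0 4-12 | P2 12-14 |
Completion: P0=12  P1=3  P2=14
Response(P2) = first start − arrival = 12 − 8 = 4

4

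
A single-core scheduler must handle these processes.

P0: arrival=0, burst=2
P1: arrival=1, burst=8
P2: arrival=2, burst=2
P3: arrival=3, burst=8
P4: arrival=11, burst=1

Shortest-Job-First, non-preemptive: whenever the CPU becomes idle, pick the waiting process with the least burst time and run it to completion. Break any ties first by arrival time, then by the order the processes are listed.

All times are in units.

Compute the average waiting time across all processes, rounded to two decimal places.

Timeline: | P0 0-2 | P2 2-4 | P1 4-12 | P4 12-13 | P3 13-21 |
Completion: P0=2  P1=12  P2=4  P3=21  P4=13
Turnaround (C−A): P0=2  P1=11  P2=2  P3=18  P4=2
Waiting times: P0=0, P1=3, P2=0, P3=10, P4=1
Average waiting = (0+3+0+10+1) / 5 = 14/5 = 2.80

2.80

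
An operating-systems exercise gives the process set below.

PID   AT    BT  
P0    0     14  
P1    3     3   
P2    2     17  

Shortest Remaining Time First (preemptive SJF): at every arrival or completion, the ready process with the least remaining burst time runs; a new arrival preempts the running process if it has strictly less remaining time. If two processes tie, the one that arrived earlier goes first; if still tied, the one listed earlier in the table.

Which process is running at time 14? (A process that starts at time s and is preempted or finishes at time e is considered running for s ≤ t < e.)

P0

Timeline: | P0 0-3 | P1 3-6 | P0 6-17 | P2 17-34 |
Completion: P0=17  P1=6  P2=34
Turnaround (C−A): P0=17  P1=3  P2=32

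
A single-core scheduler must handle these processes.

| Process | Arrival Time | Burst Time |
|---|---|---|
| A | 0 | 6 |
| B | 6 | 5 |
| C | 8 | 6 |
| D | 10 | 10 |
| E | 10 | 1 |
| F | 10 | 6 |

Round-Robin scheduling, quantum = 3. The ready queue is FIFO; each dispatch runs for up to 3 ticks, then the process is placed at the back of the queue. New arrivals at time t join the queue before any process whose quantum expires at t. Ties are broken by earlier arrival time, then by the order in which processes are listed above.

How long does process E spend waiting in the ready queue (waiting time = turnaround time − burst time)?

Gantt: | A 0-6 | B 6-9 | C 9-12 | B 12-14 | D 14-17 | E 17-18 | F 18-21 | C 21-24 | D 24-27 | F 27-30 | D 30-34 |
Completion: A=6  B=14  C=24  D=34  E=18  F=30
Waiting(E) = turnaround − burst = 8 − 1 = 7

7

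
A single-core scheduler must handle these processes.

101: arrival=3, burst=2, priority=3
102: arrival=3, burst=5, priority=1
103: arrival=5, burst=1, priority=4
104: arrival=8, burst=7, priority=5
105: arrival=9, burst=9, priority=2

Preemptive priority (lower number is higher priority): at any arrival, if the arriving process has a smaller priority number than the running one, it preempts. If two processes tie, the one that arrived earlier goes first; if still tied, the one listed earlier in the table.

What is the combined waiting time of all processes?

40

Gantt: | idle 0-3 | 102 3-8 | 101 8-9 | 105 9-18 | 101 18-19 | 103 19-20 | 104 20-27 |
Completion: 101=19  102=8  103=20  104=27  105=18
Waiting = turnaround − burst: 101=14, 102=0, 103=14, 104=12, 105=0
Total waiting = 14 + 0 + 14 + 12 + 0 = 40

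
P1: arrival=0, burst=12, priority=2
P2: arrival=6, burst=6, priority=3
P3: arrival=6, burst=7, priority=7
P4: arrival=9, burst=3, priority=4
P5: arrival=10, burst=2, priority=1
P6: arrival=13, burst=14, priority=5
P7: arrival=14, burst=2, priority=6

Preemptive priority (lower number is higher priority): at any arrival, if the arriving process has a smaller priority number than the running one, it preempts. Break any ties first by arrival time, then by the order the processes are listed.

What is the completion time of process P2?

Gantt: | P1 0-10 | P5 10-12 | P1 12-14 | P2 14-20 | P4 20-23 | P6 23-37 | P7 37-39 | P3 39-46 |
Completion: P1=14  P2=20  P3=46  P4=23  P5=12  P6=37  P7=39

20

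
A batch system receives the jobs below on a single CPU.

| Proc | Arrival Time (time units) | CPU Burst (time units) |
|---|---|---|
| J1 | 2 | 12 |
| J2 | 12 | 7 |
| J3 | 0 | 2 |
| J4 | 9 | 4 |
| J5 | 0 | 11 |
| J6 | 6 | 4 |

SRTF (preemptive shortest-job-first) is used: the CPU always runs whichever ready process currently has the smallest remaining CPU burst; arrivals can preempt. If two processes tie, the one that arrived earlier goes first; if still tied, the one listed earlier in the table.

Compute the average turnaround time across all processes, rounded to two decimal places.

Schedule: | J3 0-2 | J5 2-6 | J6 6-10 | J4 10-14 | J5 14-21 | J2 21-28 | J1 28-40 |
Completion: J1=40  J2=28  J3=2  J4=14  J5=21  J6=10
Turnaround (C−A): J1=38  J2=16  J3=2  J4=5  J5=21  J6=4
Turnaround times: J1=38, J2=16, J3=2, J4=5, J5=21, J6=4
Average turnaround = (38+16+2+5+21+4) / 6 = 86/6 = 14.33

14.33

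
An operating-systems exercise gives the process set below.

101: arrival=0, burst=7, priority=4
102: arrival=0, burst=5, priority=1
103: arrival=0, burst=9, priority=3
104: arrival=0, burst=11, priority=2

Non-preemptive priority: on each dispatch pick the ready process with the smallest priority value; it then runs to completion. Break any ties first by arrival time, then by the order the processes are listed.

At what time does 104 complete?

Gantt: | 102 0-5 | 104 5-16 | 103 16-25 | 101 25-32 |
Completion: 101=32  102=5  103=25  104=16

16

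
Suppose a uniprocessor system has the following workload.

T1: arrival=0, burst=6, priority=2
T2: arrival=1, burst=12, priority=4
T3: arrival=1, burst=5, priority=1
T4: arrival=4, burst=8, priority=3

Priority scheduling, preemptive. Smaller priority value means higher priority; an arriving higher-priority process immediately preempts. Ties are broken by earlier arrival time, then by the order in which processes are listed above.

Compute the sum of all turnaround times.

Timeline: | T1 0-1 | T3 1-6 | T1 6-11 | T4 11-19 | T2 19-31 |
Completion: T1=11  T2=31  T3=6  T4=19
Turnaround (C−A): T1=11  T2=30  T3=5  T4=15
Turnaround = completion − arrival: T1=11, T2=30, T3=5, T4=15
Total turnaround = 11 + 30 + 5 + 15 = 61

61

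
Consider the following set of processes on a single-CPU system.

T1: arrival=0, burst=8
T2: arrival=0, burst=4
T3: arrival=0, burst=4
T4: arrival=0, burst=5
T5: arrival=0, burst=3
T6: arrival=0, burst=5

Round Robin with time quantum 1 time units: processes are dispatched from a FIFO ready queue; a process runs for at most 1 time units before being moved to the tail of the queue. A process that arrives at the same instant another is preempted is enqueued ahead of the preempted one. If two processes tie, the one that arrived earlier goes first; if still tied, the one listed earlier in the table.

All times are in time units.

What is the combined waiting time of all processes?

Gantt: | T1 0-1 | T2 1-2 | T3 2-3 | T4 3-4 | T5 4-5 | T6 5-6 | T1 6-7 | T2 7-8 | T3 8-9 | T4 9-10 | T5 10-11 | T6 11-12 | T1 12-13 | T2 13-14 | T3 14-15 | T4 15-16 | T5 16-17 | T6 17-18 | T1 18-19 | T2 19-20 | T3 20-21 | T4 21-22 | T6 22-23 | T1 23-24 | T4 24-25 | T6 25-26 | T1 26-29 |
Completion: T1=29  T2=20  T3=21  T4=25  T5=17  T6=26
Waiting = turnaround − burst: T1=21, T2=16, T3=17, T4=20, T5=14, T6=21
Total waiting = 21 + 16 + 17 + 20 + 14 + 21 = 109

109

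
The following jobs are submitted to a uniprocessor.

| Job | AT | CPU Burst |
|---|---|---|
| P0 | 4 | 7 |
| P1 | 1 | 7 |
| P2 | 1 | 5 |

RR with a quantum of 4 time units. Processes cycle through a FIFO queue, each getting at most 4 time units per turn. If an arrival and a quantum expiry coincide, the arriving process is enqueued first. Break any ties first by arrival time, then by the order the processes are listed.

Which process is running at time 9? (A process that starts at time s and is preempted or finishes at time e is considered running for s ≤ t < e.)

P0

Timeline: | idle 0-1 | P1 1-5 | P2 5-9 | P0 9-13 | P1 13-16 | P2 16-17 | P0 17-20 |
Completion: P0=20  P1=16  P2=17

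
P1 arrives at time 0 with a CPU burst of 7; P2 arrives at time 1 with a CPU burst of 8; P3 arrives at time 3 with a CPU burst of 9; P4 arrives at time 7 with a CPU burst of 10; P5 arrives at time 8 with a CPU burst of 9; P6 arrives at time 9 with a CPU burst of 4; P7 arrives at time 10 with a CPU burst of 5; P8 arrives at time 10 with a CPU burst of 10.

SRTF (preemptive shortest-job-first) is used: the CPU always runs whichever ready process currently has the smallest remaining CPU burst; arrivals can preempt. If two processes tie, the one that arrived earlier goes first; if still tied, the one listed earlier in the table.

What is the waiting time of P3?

Schedule: | P1 0-7 | P2 7-9 | P6 9-13 | P7 13-18 | P2 18-24 | P3 24-33 | P5 33-42 | P4 42-52 | P8 52-62 |
Completion: P1=7  P2=24  P3=33  P4=52  P5=42  P6=13  P7=18  P8=62
Turnaround (C−A): P1=7  P2=23  P3=30  P4=45  P5=34  P6=4  P7=8  P8=52
Waiting(P3) = turnaround − burst = 30 − 9 = 21

21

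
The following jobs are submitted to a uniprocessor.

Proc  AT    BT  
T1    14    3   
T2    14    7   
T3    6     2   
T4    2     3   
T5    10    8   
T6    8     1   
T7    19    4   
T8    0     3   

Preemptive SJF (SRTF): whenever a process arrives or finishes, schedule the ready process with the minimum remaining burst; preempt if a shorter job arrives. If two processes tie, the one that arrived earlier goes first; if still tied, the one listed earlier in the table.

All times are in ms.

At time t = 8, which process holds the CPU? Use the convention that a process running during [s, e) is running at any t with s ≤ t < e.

Schedule: | T8 0-3 | T4 3-6 | T3 6-8 | T6 8-9 | idle 9-10 | T5 10-14 | T1 14-17 | T5 17-21 | T7 21-25 | T2 25-32 |
Completion: T1=17  T2=32  T3=8  T4=6  T5=21  T6=9  T7=25  T8=3
Turnaround (C−A): T1=3  T2=18  T3=2  T4=4  T5=11  T6=1  T7=6  T8=3

T6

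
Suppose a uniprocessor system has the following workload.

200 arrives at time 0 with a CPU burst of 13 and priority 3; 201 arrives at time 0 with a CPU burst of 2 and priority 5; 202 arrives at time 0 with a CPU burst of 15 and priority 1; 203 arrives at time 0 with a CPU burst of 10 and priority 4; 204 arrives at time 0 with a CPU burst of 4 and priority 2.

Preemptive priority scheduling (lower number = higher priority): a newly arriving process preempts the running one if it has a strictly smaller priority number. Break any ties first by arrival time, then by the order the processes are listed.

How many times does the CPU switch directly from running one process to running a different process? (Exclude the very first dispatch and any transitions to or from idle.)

Gantt: | 202 0-15 | 204 15-19 | 200 19-32 | 203 32-42 | 201 42-44 |
Completion: 200=32  201=44  202=15  203=42  204=19
Turnaround (C−A): 200=32  201=44  202=15  203=42  204=19

4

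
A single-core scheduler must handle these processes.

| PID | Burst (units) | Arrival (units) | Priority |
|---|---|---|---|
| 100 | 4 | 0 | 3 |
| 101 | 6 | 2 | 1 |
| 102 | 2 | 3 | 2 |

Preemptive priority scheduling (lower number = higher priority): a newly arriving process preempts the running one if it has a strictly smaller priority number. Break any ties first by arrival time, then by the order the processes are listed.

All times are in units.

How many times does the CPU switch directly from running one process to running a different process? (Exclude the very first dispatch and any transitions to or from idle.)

3

Timeline: | 100 0-2 | 101 2-8 | 102 8-10 | 100 10-12 |
Completion: 100=12  101=8  102=10
Turnaround (C−A): 100=12  101=6  102=7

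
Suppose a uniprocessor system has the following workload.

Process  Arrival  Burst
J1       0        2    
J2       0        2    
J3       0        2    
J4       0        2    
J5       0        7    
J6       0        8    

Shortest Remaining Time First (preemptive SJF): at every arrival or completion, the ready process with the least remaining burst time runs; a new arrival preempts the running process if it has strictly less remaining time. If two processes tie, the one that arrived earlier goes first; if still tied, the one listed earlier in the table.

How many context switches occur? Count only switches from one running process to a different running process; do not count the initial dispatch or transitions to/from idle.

Schedule: | J1 0-2 | J2 2-4 | J3 4-6 | J4 6-8 | J5 8-15 | J6 15-23 |
Completion: J1=2  J2=4  J3=6  J4=8  J5=15  J6=23

5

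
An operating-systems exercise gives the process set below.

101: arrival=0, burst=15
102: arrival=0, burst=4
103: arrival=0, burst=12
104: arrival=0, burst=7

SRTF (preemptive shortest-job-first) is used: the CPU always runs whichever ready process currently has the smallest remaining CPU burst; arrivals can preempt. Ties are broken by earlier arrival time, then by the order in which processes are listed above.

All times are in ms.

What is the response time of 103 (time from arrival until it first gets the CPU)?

Schedule: | 102 0-4 | 104 4-11 | 103 11-23 | 101 23-38 |
Completion: 101=38  102=4  103=23  104=11
Turnaround (C−A): 101=38  102=4  103=23  104=11
Response(103) = first start − arrival = 11 − 0 = 11

11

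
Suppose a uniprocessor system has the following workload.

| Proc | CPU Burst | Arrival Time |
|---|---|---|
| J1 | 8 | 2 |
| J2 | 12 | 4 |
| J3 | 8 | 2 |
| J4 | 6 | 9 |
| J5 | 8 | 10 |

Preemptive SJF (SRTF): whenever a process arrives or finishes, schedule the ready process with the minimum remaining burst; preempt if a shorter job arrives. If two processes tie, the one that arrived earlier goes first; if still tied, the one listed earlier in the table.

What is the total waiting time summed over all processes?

57

Schedule: | idle 0-2 | J1 2-10 | J4 10-16 | J3 16-24 | J5 24-32 | J2 32-44 |
Completion: J1=10  J2=44  J3=24  J4=16  J5=32
Turnaround (C−A): J1=8  J2=40  J3=22  J4=7  J5=22
Waiting = turnaround − burst: J1=0, J2=28, J3=14, J4=1, J5=14
Total waiting = 0 + 28 + 14 + 1 + 14 = 57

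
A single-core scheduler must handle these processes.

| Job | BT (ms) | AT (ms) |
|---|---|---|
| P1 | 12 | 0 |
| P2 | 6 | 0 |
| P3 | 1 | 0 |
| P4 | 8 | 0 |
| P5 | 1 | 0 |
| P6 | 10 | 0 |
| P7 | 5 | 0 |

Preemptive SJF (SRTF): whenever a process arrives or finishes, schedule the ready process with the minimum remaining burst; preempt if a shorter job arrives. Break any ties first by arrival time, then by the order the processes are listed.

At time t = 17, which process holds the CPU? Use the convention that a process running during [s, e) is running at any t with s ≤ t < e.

Timeline: | P3 0-1 | P5 1-2 | P7 2-7 | P2 7-13 | P4 13-21 | P6 21-31 | P1 31-43 |
Completion: P1=43  P2=13  P3=1  P4=21  P5=2  P6=31  P7=7
Turnaround (C−A): P1=43  P2=13  P3=1  P4=21  P5=2  P6=31  P7=7

P4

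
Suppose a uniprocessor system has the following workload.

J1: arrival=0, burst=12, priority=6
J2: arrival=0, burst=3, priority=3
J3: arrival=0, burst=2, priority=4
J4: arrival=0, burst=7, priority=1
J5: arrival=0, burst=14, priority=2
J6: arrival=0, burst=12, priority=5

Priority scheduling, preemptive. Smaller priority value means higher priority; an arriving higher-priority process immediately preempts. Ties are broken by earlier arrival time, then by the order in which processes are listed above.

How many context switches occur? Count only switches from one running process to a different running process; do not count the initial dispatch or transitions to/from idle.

5

Timeline: | J4 0-7 | J5 7-21 | J2 21-24 | J3 24-26 | J6 26-38 | J1 38-50 |
Completion: J1=50  J2=24  J3=26  J4=7  J5=21  J6=38
Turnaround (C−A): J1=50  J2=24  J3=26  J4=7  J5=21  J6=38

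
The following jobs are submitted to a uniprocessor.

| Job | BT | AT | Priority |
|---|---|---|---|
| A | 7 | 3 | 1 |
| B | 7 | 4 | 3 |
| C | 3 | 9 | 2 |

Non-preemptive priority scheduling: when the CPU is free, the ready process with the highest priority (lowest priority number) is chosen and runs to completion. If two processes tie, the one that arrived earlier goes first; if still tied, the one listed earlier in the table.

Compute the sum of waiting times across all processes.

10

Timeline: | idle 0-3 | A 3-10 | C 10-13 | B 13-20 |
Completion: A=10  B=20  C=13
Turnaround (C−A): A=7  B=16  C=4
Waiting = turnaround − burst: A=0, B=9, C=1
Total waiting = 0 + 9 + 1 = 10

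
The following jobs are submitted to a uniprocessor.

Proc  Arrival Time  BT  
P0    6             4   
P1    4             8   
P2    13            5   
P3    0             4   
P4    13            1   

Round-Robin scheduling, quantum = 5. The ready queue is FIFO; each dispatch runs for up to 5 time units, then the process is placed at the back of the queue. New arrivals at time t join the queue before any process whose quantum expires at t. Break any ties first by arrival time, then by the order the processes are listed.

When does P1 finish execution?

16

Gantt: | P3 0-4 | P1 4-9 | P0 9-13 | P1 13-16 | P2 16-21 | P4 21-22 |
Completion: P0=13  P1=16  P2=21  P3=4  P4=22
Turnaround (C−A): P0=7  P1=12  P2=8  P3=4  P4=9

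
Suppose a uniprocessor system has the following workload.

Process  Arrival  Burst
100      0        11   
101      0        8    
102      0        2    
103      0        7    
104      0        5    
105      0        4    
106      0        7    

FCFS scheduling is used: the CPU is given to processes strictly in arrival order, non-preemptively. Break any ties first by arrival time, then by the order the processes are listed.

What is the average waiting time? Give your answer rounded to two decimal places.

21.29

Timeline: | 100 0-11 | 101 11-19 | 102 19-21 | 103 21-28 | 104 28-33 | 105 33-37 | 106 37-44 |
Completion: 100=11  101=19  102=21  103=28  104=33  105=37  106=44
Waiting times: 100=0, 101=11, 102=19, 103=21, 104=28, 105=33, 106=37
Average waiting = (0+11+19+21+28+33+37) / 7 = 149/7 = 21.29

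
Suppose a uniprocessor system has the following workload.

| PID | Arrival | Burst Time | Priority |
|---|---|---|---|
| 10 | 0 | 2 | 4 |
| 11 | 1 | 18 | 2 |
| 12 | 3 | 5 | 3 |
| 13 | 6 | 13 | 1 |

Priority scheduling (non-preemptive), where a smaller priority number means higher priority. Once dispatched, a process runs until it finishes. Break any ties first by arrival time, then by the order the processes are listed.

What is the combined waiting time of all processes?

Gantt: | 10 0-2 | 11 2-20 | 13 20-33 | 12 33-38 |
Completion: 10=2  11=20  12=38  13=33
Waiting = turnaround − burst: 10=0, 11=1, 12=30, 13=14
Total waiting = 0 + 1 + 30 + 14 = 45

45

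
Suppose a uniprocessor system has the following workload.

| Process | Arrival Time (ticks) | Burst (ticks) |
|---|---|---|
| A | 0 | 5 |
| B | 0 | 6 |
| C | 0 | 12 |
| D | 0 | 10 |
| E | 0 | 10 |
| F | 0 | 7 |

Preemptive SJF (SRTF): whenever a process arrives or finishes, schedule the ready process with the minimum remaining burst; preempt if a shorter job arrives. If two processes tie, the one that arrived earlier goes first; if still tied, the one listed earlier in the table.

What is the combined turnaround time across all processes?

150

Timeline: | A 0-5 | B 5-11 | F 11-18 | D 18-28 | E 28-38 | C 38-50 |
Completion: A=5  B=11  C=50  D=28  E=38  F=18
Turnaround (C−A): A=5  B=11  C=50  D=28  E=38  F=18
Turnaround = completion − arrival: A=5, B=11, C=50, D=28, E=38, F=18
Total turnaround = 5 + 11 + 50 + 28 + 38 + 18 = 150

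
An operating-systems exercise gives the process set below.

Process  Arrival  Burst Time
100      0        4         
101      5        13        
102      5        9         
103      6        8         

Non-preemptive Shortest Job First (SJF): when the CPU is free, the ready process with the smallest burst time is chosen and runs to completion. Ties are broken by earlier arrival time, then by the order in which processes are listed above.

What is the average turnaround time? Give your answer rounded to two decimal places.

Timeline: | 100 0-4 | idle 4-5 | 102 5-14 | 103 14-22 | 101 22-35 |
Completion: 100=4  101=35  102=14  103=22
Turnaround (C−A): 100=4  101=30  102=9  103=16
Turnaround times: 100=4, 101=30, 102=9, 103=16
Average turnaround = (4+30+9+16) / 4 = 59/4 = 14.75

14.75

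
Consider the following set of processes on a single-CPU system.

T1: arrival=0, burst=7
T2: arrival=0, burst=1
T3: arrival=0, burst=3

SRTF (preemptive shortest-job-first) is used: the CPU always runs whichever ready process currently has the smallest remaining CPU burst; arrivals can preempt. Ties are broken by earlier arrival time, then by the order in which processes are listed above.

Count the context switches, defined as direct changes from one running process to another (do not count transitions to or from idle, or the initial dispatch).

Gantt: | T2 0-1 | T3 1-4 | T1 4-11 |
Completion: T1=11  T2=1  T3=4
Turnaround (C−A): T1=11  T2=1  T3=4

2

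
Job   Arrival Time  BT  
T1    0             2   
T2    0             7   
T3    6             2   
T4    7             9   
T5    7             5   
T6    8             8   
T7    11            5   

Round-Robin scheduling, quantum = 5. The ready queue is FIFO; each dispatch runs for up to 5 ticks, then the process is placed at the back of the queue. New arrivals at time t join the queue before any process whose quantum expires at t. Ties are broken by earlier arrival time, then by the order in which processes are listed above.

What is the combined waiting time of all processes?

78

Timeline: | T1 0-2 | T2 2-7 | T3 7-9 | T4 9-14 | T5 14-19 | T2 19-21 | T6 21-26 | T7 26-31 | T4 31-35 | T6 35-38 |
Completion: T1=2  T2=21  T3=9  T4=35  T5=19  T6=38  T7=31
Turnaround (C−A): T1=2  T2=21  T3=3  T4=28  T5=12  T6=30  T7=20
Waiting = turnaround − burst: T1=0, T2=14, T3=1, T4=19, T5=7, T6=22, T7=15
Total waiting = 0 + 14 + 1 + 19 + 7 + 22 + 15 = 78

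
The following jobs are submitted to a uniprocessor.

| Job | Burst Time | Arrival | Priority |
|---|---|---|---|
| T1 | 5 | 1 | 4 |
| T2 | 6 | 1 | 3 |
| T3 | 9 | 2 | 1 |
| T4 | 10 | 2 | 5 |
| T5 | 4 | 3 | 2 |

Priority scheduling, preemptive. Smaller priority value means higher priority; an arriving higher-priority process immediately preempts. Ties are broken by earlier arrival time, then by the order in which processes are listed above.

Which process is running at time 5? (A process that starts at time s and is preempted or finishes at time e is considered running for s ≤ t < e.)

Schedule: | idle 0-1 | T2 1-2 | T3 2-11 | T5 11-15 | T2 15-20 | T1 20-25 | T4 25-35 |
Completion: T1=25  T2=20  T3=11  T4=35  T5=15

T3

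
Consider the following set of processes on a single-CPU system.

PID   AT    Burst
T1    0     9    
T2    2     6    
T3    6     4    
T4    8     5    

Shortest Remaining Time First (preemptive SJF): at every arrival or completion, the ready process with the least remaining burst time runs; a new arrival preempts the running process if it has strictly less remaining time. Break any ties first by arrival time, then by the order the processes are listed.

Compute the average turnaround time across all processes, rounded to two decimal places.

11.25

Timeline: | T1 0-2 | T2 2-8 | T3 8-12 | T4 12-17 | T1 17-24 |
Completion: T1=24  T2=8  T3=12  T4=17
Turnaround (C−A): T1=24  T2=6  T3=6  T4=9
Turnaround times: T1=24, T2=6, T3=6, T4=9
Average turnaround = (24+6+6+9) / 4 = 45/4 = 11.25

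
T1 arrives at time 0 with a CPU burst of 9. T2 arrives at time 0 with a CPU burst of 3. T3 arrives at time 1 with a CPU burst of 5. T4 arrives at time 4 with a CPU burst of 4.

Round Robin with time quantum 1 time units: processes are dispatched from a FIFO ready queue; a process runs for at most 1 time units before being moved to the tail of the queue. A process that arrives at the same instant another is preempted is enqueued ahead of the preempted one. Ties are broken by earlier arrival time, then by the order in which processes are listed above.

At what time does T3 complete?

16

Gantt: | T1 0-1 | T2 1-2 | T3 2-3 | T1 3-4 | T2 4-5 | T3 5-6 | T4 6-7 | T1 7-8 | T2 8-9 | T3 9-10 | T4 10-11 | T1 11-12 | T3 12-13 | T4 13-14 | T1 14-15 | T3 15-16 | T4 16-17 | T1 17-21 |
Completion: T1=21  T2=9  T3=16  T4=17
Turnaround (C−A): T1=21  T2=9  T3=15  T4=13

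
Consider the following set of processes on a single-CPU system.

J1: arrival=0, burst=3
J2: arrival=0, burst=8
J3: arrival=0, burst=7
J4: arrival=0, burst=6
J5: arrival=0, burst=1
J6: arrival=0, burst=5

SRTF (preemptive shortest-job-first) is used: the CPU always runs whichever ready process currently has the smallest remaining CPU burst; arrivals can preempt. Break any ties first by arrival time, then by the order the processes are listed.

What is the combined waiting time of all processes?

Gantt: | J5 0-1 | J1 1-4 | J6 4-9 | J4 9-15 | J3 15-22 | J2 22-30 |
Completion: J1=4  J2=30  J3=22  J4=15  J5=1  J6=9
Waiting = turnaround − burst: J1=1, J2=22, J3=15, J4=9, J5=0, J6=4
Total waiting = 1 + 22 + 15 + 9 + 0 + 4 = 51

51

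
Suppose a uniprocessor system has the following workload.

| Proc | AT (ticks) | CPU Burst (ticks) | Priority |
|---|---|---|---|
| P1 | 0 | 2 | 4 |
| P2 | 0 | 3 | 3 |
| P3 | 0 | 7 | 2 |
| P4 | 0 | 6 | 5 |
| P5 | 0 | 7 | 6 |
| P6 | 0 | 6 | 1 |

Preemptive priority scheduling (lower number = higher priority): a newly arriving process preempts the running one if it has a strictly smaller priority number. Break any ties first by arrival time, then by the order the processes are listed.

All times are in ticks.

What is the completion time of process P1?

18

Gantt: | P6 0-6 | P3 6-13 | P2 13-16 | P1 16-18 | P4 18-24 | P5 24-31 |
Completion: P1=18  P2=16  P3=13  P4=24  P5=31  P6=6
Turnaround (C−A): P1=18  P2=16  P3=13  P4=24  P5=31  P6=6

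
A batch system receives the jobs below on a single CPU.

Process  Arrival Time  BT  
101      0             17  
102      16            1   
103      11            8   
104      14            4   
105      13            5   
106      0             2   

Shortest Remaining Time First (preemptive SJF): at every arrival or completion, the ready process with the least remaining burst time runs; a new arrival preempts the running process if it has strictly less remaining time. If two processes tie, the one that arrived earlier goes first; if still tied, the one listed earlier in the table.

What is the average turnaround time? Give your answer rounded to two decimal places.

Gantt: | 106 0-2 | 101 2-13 | 105 13-16 | 102 16-17 | 105 17-19 | 104 19-23 | 101 23-29 | 103 29-37 |
Completion: 101=29  102=17  103=37  104=23  105=19  106=2
Turnaround (C−A): 101=29  102=1  103=26  104=9  105=6  106=2
Turnaround times: 101=29, 102=1, 103=26, 104=9, 105=6, 106=2
Average turnaround = (29+1+26+9+6+2) / 6 = 73/6 = 12.17

12.17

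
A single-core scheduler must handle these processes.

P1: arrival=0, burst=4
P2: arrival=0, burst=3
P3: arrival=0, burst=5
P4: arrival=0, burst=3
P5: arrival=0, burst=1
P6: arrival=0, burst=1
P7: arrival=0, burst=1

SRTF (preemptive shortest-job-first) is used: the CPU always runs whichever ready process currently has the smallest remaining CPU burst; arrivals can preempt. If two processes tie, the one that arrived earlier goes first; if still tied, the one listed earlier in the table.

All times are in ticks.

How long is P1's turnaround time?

Timeline: | P5 0-1 | P6 1-2 | P7 2-3 | P2 3-6 | P4 6-9 | P1 9-13 | P3 13-18 |
Completion: P1=13  P2=6  P3=18  P4=9  P5=1  P6=2  P7=3
Turnaround(P1) = completion − arrival = 13 − 0 = 13

13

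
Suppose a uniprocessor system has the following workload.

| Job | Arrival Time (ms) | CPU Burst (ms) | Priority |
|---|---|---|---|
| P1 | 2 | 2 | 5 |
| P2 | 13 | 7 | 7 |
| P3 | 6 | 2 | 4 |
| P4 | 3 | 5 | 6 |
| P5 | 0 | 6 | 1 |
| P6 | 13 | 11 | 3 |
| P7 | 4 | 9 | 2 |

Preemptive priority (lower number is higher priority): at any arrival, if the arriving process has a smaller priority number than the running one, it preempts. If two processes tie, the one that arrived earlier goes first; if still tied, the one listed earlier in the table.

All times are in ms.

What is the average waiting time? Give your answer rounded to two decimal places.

14.14

Schedule: | P5 0-6 | P7 6-15 | P6 15-26 | P3 26-28 | P1 28-30 | P4 30-35 | P2 35-42 |
Completion: P1=30  P2=42  P3=28  P4=35  P5=6  P6=26  P7=15
Waiting times: P1=26, P2=22, P3=20, P4=27, P5=0, P6=2, P7=2
Average waiting = (26+22+20+27+0+2+2) / 7 = 99/7 = 14.14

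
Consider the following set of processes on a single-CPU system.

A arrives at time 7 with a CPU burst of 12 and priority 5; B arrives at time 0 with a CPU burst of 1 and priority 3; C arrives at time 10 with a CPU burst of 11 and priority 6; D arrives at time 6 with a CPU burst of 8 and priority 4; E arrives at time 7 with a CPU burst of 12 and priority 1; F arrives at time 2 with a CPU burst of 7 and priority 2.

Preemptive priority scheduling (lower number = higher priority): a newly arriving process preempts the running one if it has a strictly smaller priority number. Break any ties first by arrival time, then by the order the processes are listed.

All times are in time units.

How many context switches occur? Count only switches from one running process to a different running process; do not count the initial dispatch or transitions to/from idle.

5

Schedule: | B 0-1 | idle 1-2 | F 2-7 | E 7-19 | F 19-21 | D 21-29 | A 29-41 | C 41-52 |
Completion: A=41  B=1  C=52  D=29  E=19  F=21
Turnaround (C−A): A=34  B=1  C=42  D=23  E=12  F=19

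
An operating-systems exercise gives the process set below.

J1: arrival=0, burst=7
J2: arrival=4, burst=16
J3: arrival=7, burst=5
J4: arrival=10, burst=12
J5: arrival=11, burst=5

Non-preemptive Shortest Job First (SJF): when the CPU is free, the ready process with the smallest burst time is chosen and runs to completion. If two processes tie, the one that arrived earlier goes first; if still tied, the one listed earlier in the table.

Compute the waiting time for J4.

Schedule: | J1 0-7 | J3 7-12 | J5 12-17 | J4 17-29 | J2 29-45 |
Completion: J1=7  J2=45  J3=12  J4=29  J5=17
Turnaround (C−A): J1=7  J2=41  J3=5  J4=19  J5=6
Waiting(J4) = turnaround − burst = 19 − 12 = 7

7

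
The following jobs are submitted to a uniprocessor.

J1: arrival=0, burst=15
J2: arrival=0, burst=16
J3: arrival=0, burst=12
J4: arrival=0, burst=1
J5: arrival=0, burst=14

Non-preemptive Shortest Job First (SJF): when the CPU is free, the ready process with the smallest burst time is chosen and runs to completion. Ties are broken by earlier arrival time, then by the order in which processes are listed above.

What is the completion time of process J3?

Schedule: | J4 0-1 | J3 1-13 | J5 13-27 | J1 27-42 | J2 42-58 |
Completion: J1=42  J2=58  J3=13  J4=1  J5=27

13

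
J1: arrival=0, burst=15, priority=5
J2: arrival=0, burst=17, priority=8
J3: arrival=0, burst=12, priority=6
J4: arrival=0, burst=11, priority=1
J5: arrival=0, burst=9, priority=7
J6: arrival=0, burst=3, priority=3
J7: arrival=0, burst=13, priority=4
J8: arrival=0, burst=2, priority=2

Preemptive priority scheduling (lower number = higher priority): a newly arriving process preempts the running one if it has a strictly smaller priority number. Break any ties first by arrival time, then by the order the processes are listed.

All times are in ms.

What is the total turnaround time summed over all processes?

316

Timeline: | J4 0-11 | J8 11-13 | J6 13-16 | J7 16-29 | J1 29-44 | J3 44-56 | J5 56-65 | J2 65-82 |
Completion: J1=44  J2=82  J3=56  J4=11  J5=65  J6=16  J7=29  J8=13
Turnaround = completion − arrival: J1=44, J2=82, J3=56, J4=11, J5=65, J6=16, J7=29, J8=13
Total turnaround = 44 + 82 + 56 + 11 + 65 + 16 + 29 + 13 = 316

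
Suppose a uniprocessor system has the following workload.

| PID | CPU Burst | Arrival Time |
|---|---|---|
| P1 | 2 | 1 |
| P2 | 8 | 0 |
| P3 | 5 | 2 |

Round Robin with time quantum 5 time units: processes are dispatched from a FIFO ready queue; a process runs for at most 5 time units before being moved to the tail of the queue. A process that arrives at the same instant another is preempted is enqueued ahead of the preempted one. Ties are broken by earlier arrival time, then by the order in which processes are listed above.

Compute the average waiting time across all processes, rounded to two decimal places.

5.33

Timeline: | P2 0-5 | P1 5-7 | P3 7-12 | P2 12-15 |
Completion: P1=7  P2=15  P3=12
Turnaround (C−A): P1=6  P2=15  P3=10
Waiting times: P1=4, P2=7, P3=5
Average waiting = (4+7+5) / 3 = 16/3 = 5.33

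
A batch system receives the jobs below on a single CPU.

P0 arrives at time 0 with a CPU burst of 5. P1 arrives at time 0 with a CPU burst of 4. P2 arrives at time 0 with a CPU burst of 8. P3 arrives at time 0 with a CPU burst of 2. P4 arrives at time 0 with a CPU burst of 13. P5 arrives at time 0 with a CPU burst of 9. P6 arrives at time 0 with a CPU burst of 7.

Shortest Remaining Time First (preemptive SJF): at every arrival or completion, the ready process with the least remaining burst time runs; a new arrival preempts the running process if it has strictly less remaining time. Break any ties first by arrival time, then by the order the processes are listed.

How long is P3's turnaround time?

Timeline: | P3 0-2 | P1 2-6 | P0 6-11 | P6 11-18 | P2 18-26 | P5 26-35 | P4 35-48 |
Completion: P0=11  P1=6  P2=26  P3=2  P4=48  P5=35  P6=18
Turnaround (C−A): P0=11  P1=6  P2=26  P3=2  P4=48  P5=35  P6=18
Turnaround(P3) = completion − arrival = 2 − 0 = 2

2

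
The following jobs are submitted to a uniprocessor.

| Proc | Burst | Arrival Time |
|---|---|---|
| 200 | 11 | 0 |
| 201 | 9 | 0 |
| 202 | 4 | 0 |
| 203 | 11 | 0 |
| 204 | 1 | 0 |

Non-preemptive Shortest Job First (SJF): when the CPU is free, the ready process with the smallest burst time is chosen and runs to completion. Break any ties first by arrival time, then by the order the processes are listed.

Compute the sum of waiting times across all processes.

45

Schedule: | 204 0-1 | 202 1-5 | 201 5-14 | 200 14-25 | 203 25-36 |
Completion: 200=25  201=14  202=5  203=36  204=1
Waiting = turnaround − burst: 200=14, 201=5, 202=1, 203=25, 204=0
Total waiting = 14 + 5 + 1 + 25 + 0 = 45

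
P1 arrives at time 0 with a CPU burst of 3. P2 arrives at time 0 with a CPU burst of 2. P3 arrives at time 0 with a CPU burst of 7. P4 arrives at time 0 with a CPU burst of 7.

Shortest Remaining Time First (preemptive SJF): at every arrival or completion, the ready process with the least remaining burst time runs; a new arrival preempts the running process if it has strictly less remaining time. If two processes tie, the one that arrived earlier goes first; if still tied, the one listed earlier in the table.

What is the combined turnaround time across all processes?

38

Schedule: | P2 0-2 | P1 2-5 | P3 5-12 | P4 12-19 |
Completion: P1=5  P2=2  P3=12  P4=19
Turnaround = completion − arrival: P1=5, P2=2, P3=12, P4=19
Total turnaround = 5 + 2 + 12 + 19 = 38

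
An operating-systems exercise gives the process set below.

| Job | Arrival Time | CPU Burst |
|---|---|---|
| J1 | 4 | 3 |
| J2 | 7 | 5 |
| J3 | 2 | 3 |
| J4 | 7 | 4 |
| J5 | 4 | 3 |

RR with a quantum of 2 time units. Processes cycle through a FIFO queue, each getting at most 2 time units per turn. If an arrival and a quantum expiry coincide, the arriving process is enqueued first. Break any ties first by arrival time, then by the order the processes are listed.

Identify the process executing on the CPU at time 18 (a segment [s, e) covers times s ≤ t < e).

J4

Gantt: | idle 0-2 | J3 2-4 | J1 4-6 | J5 6-8 | J3 8-9 | J1 9-10 | J2 10-12 | J4 12-14 | J5 14-15 | J2 15-17 | J4 17-19 | J2 19-20 |
Completion: J1=10  J2=20  J3=9  J4=19  J5=15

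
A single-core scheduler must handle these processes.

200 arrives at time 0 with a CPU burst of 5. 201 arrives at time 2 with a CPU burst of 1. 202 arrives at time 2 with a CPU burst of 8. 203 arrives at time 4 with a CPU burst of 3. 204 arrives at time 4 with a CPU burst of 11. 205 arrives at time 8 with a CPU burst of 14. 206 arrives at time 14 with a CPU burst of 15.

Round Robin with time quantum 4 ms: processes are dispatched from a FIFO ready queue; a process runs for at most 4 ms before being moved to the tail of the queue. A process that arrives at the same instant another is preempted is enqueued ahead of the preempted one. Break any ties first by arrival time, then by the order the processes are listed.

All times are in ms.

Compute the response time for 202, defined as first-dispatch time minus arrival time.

3

Timeline: | 200 0-4 | 201 4-5 | 202 5-9 | 203 9-12 | 204 12-16 | 200 16-17 | 205 17-21 | 202 21-25 | 206 25-29 | 204 29-33 | 205 33-37 | 206 37-41 | 204 41-44 | 205 44-48 | 206 48-52 | 205 52-54 | 206 54-57 |
Completion: 200=17  201=5  202=25  203=12  204=44  205=54  206=57
Turnaround (C−A): 200=17  201=3  202=23  203=8  204=40  205=46  206=43
Response(202) = first start − arrival = 5 − 2 = 3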